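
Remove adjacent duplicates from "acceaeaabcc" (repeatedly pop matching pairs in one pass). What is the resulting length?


Input: acceaeaabcc
Stack-based adjacent duplicate removal:
  Read 'a': push. Stack: a
  Read 'c': push. Stack: ac
  Read 'c': matches stack top 'c' => pop. Stack: a
  Read 'e': push. Stack: ae
  Read 'a': push. Stack: aea
  Read 'e': push. Stack: aeae
  Read 'a': push. Stack: aeaea
  Read 'a': matches stack top 'a' => pop. Stack: aeae
  Read 'b': push. Stack: aeaeb
  Read 'c': push. Stack: aeaebc
  Read 'c': matches stack top 'c' => pop. Stack: aeaeb
Final stack: "aeaeb" (length 5)

5


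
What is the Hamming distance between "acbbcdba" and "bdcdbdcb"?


Comparing "acbbcdba" and "bdcdbdcb" position by position:
  Position 0: 'a' vs 'b' => differ
  Position 1: 'c' vs 'd' => differ
  Position 2: 'b' vs 'c' => differ
  Position 3: 'b' vs 'd' => differ
  Position 4: 'c' vs 'b' => differ
  Position 5: 'd' vs 'd' => same
  Position 6: 'b' vs 'c' => differ
  Position 7: 'a' vs 'b' => differ
Total differences (Hamming distance): 7

7


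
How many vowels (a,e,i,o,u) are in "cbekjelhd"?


Input: cbekjelhd
Checking each character:
  'c' at position 0: consonant
  'b' at position 1: consonant
  'e' at position 2: vowel (running total: 1)
  'k' at position 3: consonant
  'j' at position 4: consonant
  'e' at position 5: vowel (running total: 2)
  'l' at position 6: consonant
  'h' at position 7: consonant
  'd' at position 8: consonant
Total vowels: 2

2


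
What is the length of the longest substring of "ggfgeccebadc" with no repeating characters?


Input: "ggfgeccebadc"
Sliding window (track last position of each char):
  Position 0 ('g'): window [0,0] length 1 -- new best
  Position 1 ('g'): repeat (last at 0), move window start to 1
  Position 1 ('g'): window [1,1] length 1
  Position 2 ('f'): window [1,2] length 2 -- new best
  Position 3 ('g'): repeat (last at 1), move window start to 2
  Position 3 ('g'): window [2,3] length 2
  Position 4 ('e'): window [2,4] length 3 -- new best
  Position 5 ('c'): window [2,5] length 4 -- new best
  Position 6 ('c'): repeat (last at 5), move window start to 6
  Position 6 ('c'): window [6,6] length 1
  Position 7 ('e'): window [6,7] length 2
  Position 8 ('b'): window [6,8] length 3
  Position 9 ('a'): window [6,9] length 4
  Position 10 ('d'): window [6,10] length 5 -- new best
  Position 11 ('c'): repeat (last at 6), move window start to 7
  Position 11 ('c'): window [7,11] length 5
Longest substring with no repeats: "cebad" with length 5

5


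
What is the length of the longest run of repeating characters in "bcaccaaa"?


Input: "bcaccaaa"
Scanning for longest run:
  Position 1 ('c'): new char, reset run to 1
  Position 2 ('a'): new char, reset run to 1
  Position 3 ('c'): new char, reset run to 1
  Position 4 ('c'): continues run of 'c', length=2
  Position 5 ('a'): new char, reset run to 1
  Position 6 ('a'): continues run of 'a', length=2
  Position 7 ('a'): continues run of 'a', length=3
Longest run: 'a' with length 3

3


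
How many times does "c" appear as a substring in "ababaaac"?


Searching for "c" in "ababaaac"
Scanning each position:
  Position 0: "a" => no
  Position 1: "b" => no
  Position 2: "a" => no
  Position 3: "b" => no
  Position 4: "a" => no
  Position 5: "a" => no
  Position 6: "a" => no
  Position 7: "c" => MATCH
Total occurrences: 1

1


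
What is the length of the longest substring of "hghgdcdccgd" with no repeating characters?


Input: "hghgdcdccgd"
Sliding window (track last position of each char):
  Position 0 ('h'): window [0,0] length 1 -- new best
  Position 1 ('g'): window [0,1] length 2 -- new best
  Position 2 ('h'): repeat (last at 0), move window start to 1
  Position 2 ('h'): window [1,2] length 2
  Position 3 ('g'): repeat (last at 1), move window start to 2
  Position 3 ('g'): window [2,3] length 2
  Position 4 ('d'): window [2,4] length 3 -- new best
  Position 5 ('c'): window [2,5] length 4 -- new best
  Position 6 ('d'): repeat (last at 4), move window start to 5
  Position 6 ('d'): window [5,6] length 2
  Position 7 ('c'): repeat (last at 5), move window start to 6
  Position 7 ('c'): window [6,7] length 2
  Position 8 ('c'): repeat (last at 7), move window start to 8
  Position 8 ('c'): window [8,8] length 1
  Position 9 ('g'): window [8,9] length 2
  Position 10 ('d'): window [8,10] length 3
Longest substring with no repeats: "hgdc" with length 4

4


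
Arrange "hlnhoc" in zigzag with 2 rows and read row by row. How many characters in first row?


Zigzag "hlnhoc" into 2 rows:
Placing characters:
  'h' => row 0
  'l' => row 1
  'n' => row 0
  'h' => row 1
  'o' => row 0
  'c' => row 1
Rows:
  Row 0: "hno"
  Row 1: "lhc"
First row length: 3

3


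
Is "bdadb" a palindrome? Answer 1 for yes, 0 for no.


Input: bdadb
Reversed: bdadb
  Compare pos 0 ('b') with pos 4 ('b'): match
  Compare pos 1 ('d') with pos 3 ('d'): match
Result: palindrome

1


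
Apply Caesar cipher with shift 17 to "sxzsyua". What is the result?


Caesar cipher: shift "sxzsyua" by 17
  's' (pos 18) + 17 = pos 9 = 'j'
  'x' (pos 23) + 17 = pos 14 = 'o'
  'z' (pos 25) + 17 = pos 16 = 'q'
  's' (pos 18) + 17 = pos 9 = 'j'
  'y' (pos 24) + 17 = pos 15 = 'p'
  'u' (pos 20) + 17 = pos 11 = 'l'
  'a' (pos 0) + 17 = pos 17 = 'r'
Result: joqjplr

joqjplr


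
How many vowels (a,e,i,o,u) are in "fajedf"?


Input: fajedf
Checking each character:
  'f' at position 0: consonant
  'a' at position 1: vowel (running total: 1)
  'j' at position 2: consonant
  'e' at position 3: vowel (running total: 2)
  'd' at position 4: consonant
  'f' at position 5: consonant
Total vowels: 2

2


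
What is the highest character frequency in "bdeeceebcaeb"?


Input: bdeeceebcaeb
Character counts:
  'a': 1
  'b': 3
  'c': 2
  'd': 1
  'e': 5
Maximum frequency: 5

5


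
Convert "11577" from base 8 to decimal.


Input: "11577" in base 8
Positional expansion:
  Digit '1' (value 1) x 8^4 = 4096
  Digit '1' (value 1) x 8^3 = 512
  Digit '5' (value 5) x 8^2 = 320
  Digit '7' (value 7) x 8^1 = 56
  Digit '7' (value 7) x 8^0 = 7
Sum = 4991

4991


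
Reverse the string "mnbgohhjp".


Input: mnbgohhjp
Reading characters right to left:
  Position 8: 'p'
  Position 7: 'j'
  Position 6: 'h'
  Position 5: 'h'
  Position 4: 'o'
  Position 3: 'g'
  Position 2: 'b'
  Position 1: 'n'
  Position 0: 'm'
Reversed: pjhhogbnm

pjhhogbnm


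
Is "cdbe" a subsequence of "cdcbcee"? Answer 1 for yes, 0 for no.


Check if "cdbe" is a subsequence of "cdcbcee"
Greedy scan:
  Position 0 ('c'): matches sub[0] = 'c'
  Position 1 ('d'): matches sub[1] = 'd'
  Position 2 ('c'): no match needed
  Position 3 ('b'): matches sub[2] = 'b'
  Position 4 ('c'): no match needed
  Position 5 ('e'): matches sub[3] = 'e'
  Position 6 ('e'): no match needed
All 4 characters matched => is a subsequence

1


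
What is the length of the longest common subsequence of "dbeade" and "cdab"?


LCS of "dbeade" and "cdab"
DP table:
           c    d    a    b
      0    0    0    0    0
  d   0    0    1    1    1
  b   0    0    1    1    2
  e   0    0    1    1    2
  a   0    0    1    2    2
  d   0    0    1    2    2
  e   0    0    1    2    2
LCS length = dp[6][4] = 2

2


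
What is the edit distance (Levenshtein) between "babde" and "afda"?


Computing edit distance: "babde" -> "afda"
DP table:
           a    f    d    a
      0    1    2    3    4
  b   1    1    2    3    4
  a   2    1    2    3    3
  b   3    2    2    3    4
  d   4    3    3    2    3
  e   5    4    4    3    3
Edit distance = dp[5][4] = 3

3


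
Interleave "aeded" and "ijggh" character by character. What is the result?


Interleaving "aeded" and "ijggh":
  Position 0: 'a' from first, 'i' from second => "ai"
  Position 1: 'e' from first, 'j' from second => "ej"
  Position 2: 'd' from first, 'g' from second => "dg"
  Position 3: 'e' from first, 'g' from second => "eg"
  Position 4: 'd' from first, 'h' from second => "dh"
Result: aiejdgegdh

aiejdgegdh


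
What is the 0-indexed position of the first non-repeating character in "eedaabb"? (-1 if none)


Input: eedaabb
Character frequencies:
  'a': 2
  'b': 2
  'd': 1
  'e': 2
Scanning left to right for freq == 1:
  Position 0 ('e'): freq=2, skip
  Position 1 ('e'): freq=2, skip
  Position 2 ('d'): unique! => answer = 2

2


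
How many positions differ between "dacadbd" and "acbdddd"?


Comparing "dacadbd" and "acbdddd" position by position:
  Position 0: 'd' vs 'a' => DIFFER
  Position 1: 'a' vs 'c' => DIFFER
  Position 2: 'c' vs 'b' => DIFFER
  Position 3: 'a' vs 'd' => DIFFER
  Position 4: 'd' vs 'd' => same
  Position 5: 'b' vs 'd' => DIFFER
  Position 6: 'd' vs 'd' => same
Positions that differ: 5

5


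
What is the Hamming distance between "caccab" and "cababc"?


Comparing "caccab" and "cababc" position by position:
  Position 0: 'c' vs 'c' => same
  Position 1: 'a' vs 'a' => same
  Position 2: 'c' vs 'b' => differ
  Position 3: 'c' vs 'a' => differ
  Position 4: 'a' vs 'b' => differ
  Position 5: 'b' vs 'c' => differ
Total differences (Hamming distance): 4

4


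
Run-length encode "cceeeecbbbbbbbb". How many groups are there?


Input: cceeeecbbbbbbbb
Scanning for consecutive runs:
  Group 1: 'c' x 2 (positions 0-1)
  Group 2: 'e' x 4 (positions 2-5)
  Group 3: 'c' x 1 (positions 6-6)
  Group 4: 'b' x 8 (positions 7-14)
Total groups: 4

4


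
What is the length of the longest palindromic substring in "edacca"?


Input: "edacca"
Checking substrings for palindromes:
  [2:6] "acca" (len 4) => palindrome
  [3:5] "cc" (len 2) => palindrome
Longest palindromic substring: "acca" with length 4

4


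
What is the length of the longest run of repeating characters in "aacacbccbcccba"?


Input: "aacacbccbcccba"
Scanning for longest run:
  Position 1 ('a'): continues run of 'a', length=2
  Position 2 ('c'): new char, reset run to 1
  Position 3 ('a'): new char, reset run to 1
  Position 4 ('c'): new char, reset run to 1
  Position 5 ('b'): new char, reset run to 1
  Position 6 ('c'): new char, reset run to 1
  Position 7 ('c'): continues run of 'c', length=2
  Position 8 ('b'): new char, reset run to 1
  Position 9 ('c'): new char, reset run to 1
  Position 10 ('c'): continues run of 'c', length=2
  Position 11 ('c'): continues run of 'c', length=3
  Position 12 ('b'): new char, reset run to 1
  Position 13 ('a'): new char, reset run to 1
Longest run: 'c' with length 3

3


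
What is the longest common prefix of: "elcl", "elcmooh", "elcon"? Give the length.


Words: elcl, elcmooh, elcon
  Position 0: all 'e' => match
  Position 1: all 'l' => match
  Position 2: all 'c' => match
  Position 3: ('l', 'm', 'o') => mismatch, stop
LCP = "elc" (length 3)

3


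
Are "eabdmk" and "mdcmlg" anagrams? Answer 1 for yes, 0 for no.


Strings: "eabdmk", "mdcmlg"
Sorted first:  abdekm
Sorted second: cdglmm
Differ at position 0: 'a' vs 'c' => not anagrams

0


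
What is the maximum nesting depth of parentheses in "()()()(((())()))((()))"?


Input: "()()()(((())()))((()))"
Tracking depth:
  Position 0 '(': depth becomes 1
  Position 1 ')': depth becomes 0
  Position 2 '(': depth becomes 1
  Position 3 ')': depth becomes 0
  Position 4 '(': depth becomes 1
  Position 5 ')': depth becomes 0
  Position 6 '(': depth becomes 1
  Position 7 '(': depth becomes 2
  Position 8 '(': depth becomes 3
  Position 9 '(': depth becomes 4
  Position 10 ')': depth becomes 3
  Position 11 ')': depth becomes 2
  Position 12 '(': depth becomes 3
  Position 13 ')': depth becomes 2
  Position 14 ')': depth becomes 1
  Position 15 ')': depth becomes 0
  Position 16 '(': depth becomes 1
  Position 17 '(': depth becomes 2
  Position 18 '(': depth becomes 3
  Position 19 ')': depth becomes 2
  Position 20 ')': depth becomes 1
  Position 21 ')': depth becomes 0
Maximum depth reached: 4

4


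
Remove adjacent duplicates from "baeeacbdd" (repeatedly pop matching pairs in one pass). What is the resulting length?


Input: baeeacbdd
Stack-based adjacent duplicate removal:
  Read 'b': push. Stack: b
  Read 'a': push. Stack: ba
  Read 'e': push. Stack: bae
  Read 'e': matches stack top 'e' => pop. Stack: ba
  Read 'a': matches stack top 'a' => pop. Stack: b
  Read 'c': push. Stack: bc
  Read 'b': push. Stack: bcb
  Read 'd': push. Stack: bcbd
  Read 'd': matches stack top 'd' => pop. Stack: bcb
Final stack: "bcb" (length 3)

3


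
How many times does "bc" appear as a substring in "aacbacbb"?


Searching for "bc" in "aacbacbb"
Scanning each position:
  Position 0: "aa" => no
  Position 1: "ac" => no
  Position 2: "cb" => no
  Position 3: "ba" => no
  Position 4: "ac" => no
  Position 5: "cb" => no
  Position 6: "bb" => no
Total occurrences: 0

0


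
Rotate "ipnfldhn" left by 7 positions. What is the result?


Input: "ipnfldhn", rotate left by 7
First 7 characters: "ipnfldh"
Remaining characters: "n"
Concatenate remaining + first: "n" + "ipnfldh" = "nipnfldh"

nipnfldh


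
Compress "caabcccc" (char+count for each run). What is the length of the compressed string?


Input: caabcccc
Runs:
  'c' x 1 => "c1"
  'a' x 2 => "a2"
  'b' x 1 => "b1"
  'c' x 4 => "c4"
Compressed: "c1a2b1c4"
Compressed length: 8

8


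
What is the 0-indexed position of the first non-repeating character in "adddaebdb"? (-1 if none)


Input: adddaebdb
Character frequencies:
  'a': 2
  'b': 2
  'd': 4
  'e': 1
Scanning left to right for freq == 1:
  Position 0 ('a'): freq=2, skip
  Position 1 ('d'): freq=4, skip
  Position 2 ('d'): freq=4, skip
  Position 3 ('d'): freq=4, skip
  Position 4 ('a'): freq=2, skip
  Position 5 ('e'): unique! => answer = 5

5


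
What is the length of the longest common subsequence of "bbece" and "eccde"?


LCS of "bbece" and "eccde"
DP table:
           e    c    c    d    e
      0    0    0    0    0    0
  b   0    0    0    0    0    0
  b   0    0    0    0    0    0
  e   0    1    1    1    1    1
  c   0    1    2    2    2    2
  e   0    1    2    2    2    3
LCS length = dp[5][5] = 3

3


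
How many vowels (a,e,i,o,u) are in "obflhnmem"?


Input: obflhnmem
Checking each character:
  'o' at position 0: vowel (running total: 1)
  'b' at position 1: consonant
  'f' at position 2: consonant
  'l' at position 3: consonant
  'h' at position 4: consonant
  'n' at position 5: consonant
  'm' at position 6: consonant
  'e' at position 7: vowel (running total: 2)
  'm' at position 8: consonant
Total vowels: 2

2


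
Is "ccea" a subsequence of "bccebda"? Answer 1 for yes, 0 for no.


Check if "ccea" is a subsequence of "bccebda"
Greedy scan:
  Position 0 ('b'): no match needed
  Position 1 ('c'): matches sub[0] = 'c'
  Position 2 ('c'): matches sub[1] = 'c'
  Position 3 ('e'): matches sub[2] = 'e'
  Position 4 ('b'): no match needed
  Position 5 ('d'): no match needed
  Position 6 ('a'): matches sub[3] = 'a'
All 4 characters matched => is a subsequence

1


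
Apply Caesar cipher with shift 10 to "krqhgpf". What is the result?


Caesar cipher: shift "krqhgpf" by 10
  'k' (pos 10) + 10 = pos 20 = 'u'
  'r' (pos 17) + 10 = pos 1 = 'b'
  'q' (pos 16) + 10 = pos 0 = 'a'
  'h' (pos 7) + 10 = pos 17 = 'r'
  'g' (pos 6) + 10 = pos 16 = 'q'
  'p' (pos 15) + 10 = pos 25 = 'z'
  'f' (pos 5) + 10 = pos 15 = 'p'
Result: ubarqzp

ubarqzp


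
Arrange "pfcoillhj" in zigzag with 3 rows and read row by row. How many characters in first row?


Zigzag "pfcoillhj" into 3 rows:
Placing characters:
  'p' => row 0
  'f' => row 1
  'c' => row 2
  'o' => row 1
  'i' => row 0
  'l' => row 1
  'l' => row 2
  'h' => row 1
  'j' => row 0
Rows:
  Row 0: "pij"
  Row 1: "folh"
  Row 2: "cl"
First row length: 3

3


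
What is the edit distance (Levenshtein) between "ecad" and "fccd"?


Computing edit distance: "ecad" -> "fccd"
DP table:
           f    c    c    d
      0    1    2    3    4
  e   1    1    2    3    4
  c   2    2    1    2    3
  a   3    3    2    2    3
  d   4    4    3    3    2
Edit distance = dp[4][4] = 2

2


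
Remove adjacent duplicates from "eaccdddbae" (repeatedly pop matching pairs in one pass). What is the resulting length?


Input: eaccdddbae
Stack-based adjacent duplicate removal:
  Read 'e': push. Stack: e
  Read 'a': push. Stack: ea
  Read 'c': push. Stack: eac
  Read 'c': matches stack top 'c' => pop. Stack: ea
  Read 'd': push. Stack: ead
  Read 'd': matches stack top 'd' => pop. Stack: ea
  Read 'd': push. Stack: ead
  Read 'b': push. Stack: eadb
  Read 'a': push. Stack: eadba
  Read 'e': push. Stack: eadbae
Final stack: "eadbae" (length 6)

6


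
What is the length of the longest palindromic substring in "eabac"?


Input: "eabac"
Checking substrings for palindromes:
  [1:4] "aba" (len 3) => palindrome
Longest palindromic substring: "aba" with length 3

3


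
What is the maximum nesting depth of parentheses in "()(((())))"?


Input: "()(((())))"
Tracking depth:
  Position 0 '(': depth becomes 1
  Position 1 ')': depth becomes 0
  Position 2 '(': depth becomes 1
  Position 3 '(': depth becomes 2
  Position 4 '(': depth becomes 3
  Position 5 '(': depth becomes 4
  Position 6 ')': depth becomes 3
  Position 7 ')': depth becomes 2
  Position 8 ')': depth becomes 1
  Position 9 ')': depth becomes 0
Maximum depth reached: 4

4


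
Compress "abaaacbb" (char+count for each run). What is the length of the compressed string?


Input: abaaacbb
Runs:
  'a' x 1 => "a1"
  'b' x 1 => "b1"
  'a' x 3 => "a3"
  'c' x 1 => "c1"
  'b' x 2 => "b2"
Compressed: "a1b1a3c1b2"
Compressed length: 10

10


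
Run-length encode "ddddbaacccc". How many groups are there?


Input: ddddbaacccc
Scanning for consecutive runs:
  Group 1: 'd' x 4 (positions 0-3)
  Group 2: 'b' x 1 (positions 4-4)
  Group 3: 'a' x 2 (positions 5-6)
  Group 4: 'c' x 4 (positions 7-10)
Total groups: 4

4


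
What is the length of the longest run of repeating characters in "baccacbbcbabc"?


Input: "baccacbbcbabc"
Scanning for longest run:
  Position 1 ('a'): new char, reset run to 1
  Position 2 ('c'): new char, reset run to 1
  Position 3 ('c'): continues run of 'c', length=2
  Position 4 ('a'): new char, reset run to 1
  Position 5 ('c'): new char, reset run to 1
  Position 6 ('b'): new char, reset run to 1
  Position 7 ('b'): continues run of 'b', length=2
  Position 8 ('c'): new char, reset run to 1
  Position 9 ('b'): new char, reset run to 1
  Position 10 ('a'): new char, reset run to 1
  Position 11 ('b'): new char, reset run to 1
  Position 12 ('c'): new char, reset run to 1
Longest run: 'c' with length 2

2


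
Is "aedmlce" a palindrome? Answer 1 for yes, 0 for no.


Input: aedmlce
Reversed: eclmdea
  Compare pos 0 ('a') with pos 6 ('e'): MISMATCH
  Compare pos 1 ('e') with pos 5 ('c'): MISMATCH
  Compare pos 2 ('d') with pos 4 ('l'): MISMATCH
Result: not a palindrome

0


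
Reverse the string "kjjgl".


Input: kjjgl
Reading characters right to left:
  Position 4: 'l'
  Position 3: 'g'
  Position 2: 'j'
  Position 1: 'j'
  Position 0: 'k'
Reversed: lgjjk

lgjjk


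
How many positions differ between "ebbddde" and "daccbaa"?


Comparing "ebbddde" and "daccbaa" position by position:
  Position 0: 'e' vs 'd' => DIFFER
  Position 1: 'b' vs 'a' => DIFFER
  Position 2: 'b' vs 'c' => DIFFER
  Position 3: 'd' vs 'c' => DIFFER
  Position 4: 'd' vs 'b' => DIFFER
  Position 5: 'd' vs 'a' => DIFFER
  Position 6: 'e' vs 'a' => DIFFER
Positions that differ: 7

7


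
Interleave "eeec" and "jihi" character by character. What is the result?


Interleaving "eeec" and "jihi":
  Position 0: 'e' from first, 'j' from second => "ej"
  Position 1: 'e' from first, 'i' from second => "ei"
  Position 2: 'e' from first, 'h' from second => "eh"
  Position 3: 'c' from first, 'i' from second => "ci"
Result: ejeiehci

ejeiehci


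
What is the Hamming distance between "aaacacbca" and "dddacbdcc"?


Comparing "aaacacbca" and "dddacbdcc" position by position:
  Position 0: 'a' vs 'd' => differ
  Position 1: 'a' vs 'd' => differ
  Position 2: 'a' vs 'd' => differ
  Position 3: 'c' vs 'a' => differ
  Position 4: 'a' vs 'c' => differ
  Position 5: 'c' vs 'b' => differ
  Position 6: 'b' vs 'd' => differ
  Position 7: 'c' vs 'c' => same
  Position 8: 'a' vs 'c' => differ
Total differences (Hamming distance): 8

8


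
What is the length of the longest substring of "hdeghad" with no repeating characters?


Input: "hdeghad"
Sliding window (track last position of each char):
  Position 0 ('h'): window [0,0] length 1 -- new best
  Position 1 ('d'): window [0,1] length 2 -- new best
  Position 2 ('e'): window [0,2] length 3 -- new best
  Position 3 ('g'): window [0,3] length 4 -- new best
  Position 4 ('h'): repeat (last at 0), move window start to 1
  Position 4 ('h'): window [1,4] length 4
  Position 5 ('a'): window [1,5] length 5 -- new best
  Position 6 ('d'): repeat (last at 1), move window start to 2
  Position 6 ('d'): window [2,6] length 5
Longest substring with no repeats: "degha" with length 5

5


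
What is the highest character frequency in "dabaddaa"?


Input: dabaddaa
Character counts:
  'a': 4
  'b': 1
  'd': 3
Maximum frequency: 4

4


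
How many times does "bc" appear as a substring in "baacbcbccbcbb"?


Searching for "bc" in "baacbcbccbcbb"
Scanning each position:
  Position 0: "ba" => no
  Position 1: "aa" => no
  Position 2: "ac" => no
  Position 3: "cb" => no
  Position 4: "bc" => MATCH
  Position 5: "cb" => no
  Position 6: "bc" => MATCH
  Position 7: "cc" => no
  Position 8: "cb" => no
  Position 9: "bc" => MATCH
  Position 10: "cb" => no
  Position 11: "bb" => no
Total occurrences: 3

3


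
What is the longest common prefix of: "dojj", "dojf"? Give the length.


Words: dojj, dojf
  Position 0: all 'd' => match
  Position 1: all 'o' => match
  Position 2: all 'j' => match
  Position 3: ('j', 'f') => mismatch, stop
LCP = "doj" (length 3)

3


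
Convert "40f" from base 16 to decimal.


Input: "40f" in base 16
Positional expansion:
  Digit '4' (value 4) x 16^2 = 1024
  Digit '0' (value 0) x 16^1 = 0
  Digit 'f' (value 15) x 16^0 = 15
Sum = 1039

1039


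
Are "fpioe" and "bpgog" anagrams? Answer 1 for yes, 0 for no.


Strings: "fpioe", "bpgog"
Sorted first:  efiop
Sorted second: bggop
Differ at position 0: 'e' vs 'b' => not anagrams

0


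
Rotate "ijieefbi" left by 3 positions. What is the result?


Input: "ijieefbi", rotate left by 3
First 3 characters: "iji"
Remaining characters: "eefbi"
Concatenate remaining + first: "eefbi" + "iji" = "eefbiiji"

eefbiiji


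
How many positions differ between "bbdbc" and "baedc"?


Comparing "bbdbc" and "baedc" position by position:
  Position 0: 'b' vs 'b' => same
  Position 1: 'b' vs 'a' => DIFFER
  Position 2: 'd' vs 'e' => DIFFER
  Position 3: 'b' vs 'd' => DIFFER
  Position 4: 'c' vs 'c' => same
Positions that differ: 3

3


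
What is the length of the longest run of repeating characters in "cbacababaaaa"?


Input: "cbacababaaaa"
Scanning for longest run:
  Position 1 ('b'): new char, reset run to 1
  Position 2 ('a'): new char, reset run to 1
  Position 3 ('c'): new char, reset run to 1
  Position 4 ('a'): new char, reset run to 1
  Position 5 ('b'): new char, reset run to 1
  Position 6 ('a'): new char, reset run to 1
  Position 7 ('b'): new char, reset run to 1
  Position 8 ('a'): new char, reset run to 1
  Position 9 ('a'): continues run of 'a', length=2
  Position 10 ('a'): continues run of 'a', length=3
  Position 11 ('a'): continues run of 'a', length=4
Longest run: 'a' with length 4

4


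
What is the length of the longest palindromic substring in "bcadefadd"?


Input: "bcadefadd"
Checking substrings for palindromes:
  [7:9] "dd" (len 2) => palindrome
Longest palindromic substring: "dd" with length 2

2


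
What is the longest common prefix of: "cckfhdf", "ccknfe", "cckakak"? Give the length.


Words: cckfhdf, ccknfe, cckakak
  Position 0: all 'c' => match
  Position 1: all 'c' => match
  Position 2: all 'k' => match
  Position 3: ('f', 'n', 'a') => mismatch, stop
LCP = "cck" (length 3)

3


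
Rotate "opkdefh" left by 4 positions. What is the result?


Input: "opkdefh", rotate left by 4
First 4 characters: "opkd"
Remaining characters: "efh"
Concatenate remaining + first: "efh" + "opkd" = "efhopkd"

efhopkd


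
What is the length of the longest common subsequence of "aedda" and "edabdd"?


LCS of "aedda" and "edabdd"
DP table:
           e    d    a    b    d    d
      0    0    0    0    0    0    0
  a   0    0    0    1    1    1    1
  e   0    1    1    1    1    1    1
  d   0    1    2    2    2    2    2
  d   0    1    2    2    2    3    3
  a   0    1    2    3    3    3    3
LCS length = dp[5][6] = 3

3


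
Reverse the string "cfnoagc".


Input: cfnoagc
Reading characters right to left:
  Position 6: 'c'
  Position 5: 'g'
  Position 4: 'a'
  Position 3: 'o'
  Position 2: 'n'
  Position 1: 'f'
  Position 0: 'c'
Reversed: cgaonfc

cgaonfc


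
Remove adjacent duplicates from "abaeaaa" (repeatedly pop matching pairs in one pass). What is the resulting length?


Input: abaeaaa
Stack-based adjacent duplicate removal:
  Read 'a': push. Stack: a
  Read 'b': push. Stack: ab
  Read 'a': push. Stack: aba
  Read 'e': push. Stack: abae
  Read 'a': push. Stack: abaea
  Read 'a': matches stack top 'a' => pop. Stack: abae
  Read 'a': push. Stack: abaea
Final stack: "abaea" (length 5)

5


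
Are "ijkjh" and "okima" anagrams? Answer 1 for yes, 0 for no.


Strings: "ijkjh", "okima"
Sorted first:  hijjk
Sorted second: aikmo
Differ at position 0: 'h' vs 'a' => not anagrams

0


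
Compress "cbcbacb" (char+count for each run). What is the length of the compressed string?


Input: cbcbacb
Runs:
  'c' x 1 => "c1"
  'b' x 1 => "b1"
  'c' x 1 => "c1"
  'b' x 1 => "b1"
  'a' x 1 => "a1"
  'c' x 1 => "c1"
  'b' x 1 => "b1"
Compressed: "c1b1c1b1a1c1b1"
Compressed length: 14

14


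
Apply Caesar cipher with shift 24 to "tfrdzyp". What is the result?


Caesar cipher: shift "tfrdzyp" by 24
  't' (pos 19) + 24 = pos 17 = 'r'
  'f' (pos 5) + 24 = pos 3 = 'd'
  'r' (pos 17) + 24 = pos 15 = 'p'
  'd' (pos 3) + 24 = pos 1 = 'b'
  'z' (pos 25) + 24 = pos 23 = 'x'
  'y' (pos 24) + 24 = pos 22 = 'w'
  'p' (pos 15) + 24 = pos 13 = 'n'
Result: rdpbxwn

rdpbxwn


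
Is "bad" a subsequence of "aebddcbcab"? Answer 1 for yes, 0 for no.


Check if "bad" is a subsequence of "aebddcbcab"
Greedy scan:
  Position 0 ('a'): no match needed
  Position 1 ('e'): no match needed
  Position 2 ('b'): matches sub[0] = 'b'
  Position 3 ('d'): no match needed
  Position 4 ('d'): no match needed
  Position 5 ('c'): no match needed
  Position 6 ('b'): no match needed
  Position 7 ('c'): no match needed
  Position 8 ('a'): matches sub[1] = 'a'
  Position 9 ('b'): no match needed
Only matched 2/3 characters => not a subsequence

0


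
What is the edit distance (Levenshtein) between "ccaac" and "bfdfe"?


Computing edit distance: "ccaac" -> "bfdfe"
DP table:
           b    f    d    f    e
      0    1    2    3    4    5
  c   1    1    2    3    4    5
  c   2    2    2    3    4    5
  a   3    3    3    3    4    5
  a   4    4    4    4    4    5
  c   5    5    5    5    5    5
Edit distance = dp[5][5] = 5

5


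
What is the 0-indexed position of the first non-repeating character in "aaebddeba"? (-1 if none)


Input: aaebddeba
Character frequencies:
  'a': 3
  'b': 2
  'd': 2
  'e': 2
Scanning left to right for freq == 1:
  Position 0 ('a'): freq=3, skip
  Position 1 ('a'): freq=3, skip
  Position 2 ('e'): freq=2, skip
  Position 3 ('b'): freq=2, skip
  Position 4 ('d'): freq=2, skip
  Position 5 ('d'): freq=2, skip
  Position 6 ('e'): freq=2, skip
  Position 7 ('b'): freq=2, skip
  Position 8 ('a'): freq=3, skip
  No unique character found => answer = -1

-1


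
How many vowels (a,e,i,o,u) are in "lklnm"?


Input: lklnm
Checking each character:
  'l' at position 0: consonant
  'k' at position 1: consonant
  'l' at position 2: consonant
  'n' at position 3: consonant
  'm' at position 4: consonant
Total vowels: 0

0


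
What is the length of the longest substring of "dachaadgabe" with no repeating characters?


Input: "dachaadgabe"
Sliding window (track last position of each char):
  Position 0 ('d'): window [0,0] length 1 -- new best
  Position 1 ('a'): window [0,1] length 2 -- new best
  Position 2 ('c'): window [0,2] length 3 -- new best
  Position 3 ('h'): window [0,3] length 4 -- new best
  Position 4 ('a'): repeat (last at 1), move window start to 2
  Position 4 ('a'): window [2,4] length 3
  Position 5 ('a'): repeat (last at 4), move window start to 5
  Position 5 ('a'): window [5,5] length 1
  Position 6 ('d'): window [5,6] length 2
  Position 7 ('g'): window [5,7] length 3
  Position 8 ('a'): repeat (last at 5), move window start to 6
  Position 8 ('a'): window [6,8] length 3
  Position 9 ('b'): window [6,9] length 4
  Position 10 ('e'): window [6,10] length 5 -- new best
Longest substring with no repeats: "dgabe" with length 5

5


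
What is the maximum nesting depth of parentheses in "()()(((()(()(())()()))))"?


Input: "()()(((()(()(())()()))))"
Tracking depth:
  Position 0 '(': depth becomes 1
  Position 1 ')': depth becomes 0
  Position 2 '(': depth becomes 1
  Position 3 ')': depth becomes 0
  Position 4 '(': depth becomes 1
  Position 5 '(': depth becomes 2
  Position 6 '(': depth becomes 3
  Position 7 '(': depth becomes 4
  Position 8 ')': depth becomes 3
  Position 9 '(': depth becomes 4
  Position 10 '(': depth becomes 5
  Position 11 ')': depth becomes 4
  Position 12 '(': depth becomes 5
  Position 13 '(': depth becomes 6
  Position 14 ')': depth becomes 5
  Position 15 ')': depth becomes 4
  Position 16 '(': depth becomes 5
  Position 17 ')': depth becomes 4
  Position 18 '(': depth becomes 5
  Position 19 ')': depth becomes 4
  Position 20 ')': depth becomes 3
  Position 21 ')': depth becomes 2
  Position 22 ')': depth becomes 1
  Position 23 ')': depth becomes 0
Maximum depth reached: 6

6


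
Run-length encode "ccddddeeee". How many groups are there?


Input: ccddddeeee
Scanning for consecutive runs:
  Group 1: 'c' x 2 (positions 0-1)
  Group 2: 'd' x 4 (positions 2-5)
  Group 3: 'e' x 4 (positions 6-9)
Total groups: 3

3


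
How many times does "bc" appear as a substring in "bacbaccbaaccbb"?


Searching for "bc" in "bacbaccbaaccbb"
Scanning each position:
  Position 0: "ba" => no
  Position 1: "ac" => no
  Position 2: "cb" => no
  Position 3: "ba" => no
  Position 4: "ac" => no
  Position 5: "cc" => no
  Position 6: "cb" => no
  Position 7: "ba" => no
  Position 8: "aa" => no
  Position 9: "ac" => no
  Position 10: "cc" => no
  Position 11: "cb" => no
  Position 12: "bb" => no
Total occurrences: 0

0


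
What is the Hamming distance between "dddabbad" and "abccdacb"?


Comparing "dddabbad" and "abccdacb" position by position:
  Position 0: 'd' vs 'a' => differ
  Position 1: 'd' vs 'b' => differ
  Position 2: 'd' vs 'c' => differ
  Position 3: 'a' vs 'c' => differ
  Position 4: 'b' vs 'd' => differ
  Position 5: 'b' vs 'a' => differ
  Position 6: 'a' vs 'c' => differ
  Position 7: 'd' vs 'b' => differ
Total differences (Hamming distance): 8

8


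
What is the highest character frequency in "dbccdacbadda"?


Input: dbccdacbadda
Character counts:
  'a': 3
  'b': 2
  'c': 3
  'd': 4
Maximum frequency: 4

4


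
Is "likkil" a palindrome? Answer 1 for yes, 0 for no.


Input: likkil
Reversed: likkil
  Compare pos 0 ('l') with pos 5 ('l'): match
  Compare pos 1 ('i') with pos 4 ('i'): match
  Compare pos 2 ('k') with pos 3 ('k'): match
Result: palindrome

1


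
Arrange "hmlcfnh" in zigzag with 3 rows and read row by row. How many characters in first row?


Zigzag "hmlcfnh" into 3 rows:
Placing characters:
  'h' => row 0
  'm' => row 1
  'l' => row 2
  'c' => row 1
  'f' => row 0
  'n' => row 1
  'h' => row 2
Rows:
  Row 0: "hf"
  Row 1: "mcn"
  Row 2: "lh"
First row length: 2

2


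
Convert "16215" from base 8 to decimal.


Input: "16215" in base 8
Positional expansion:
  Digit '1' (value 1) x 8^4 = 4096
  Digit '6' (value 6) x 8^3 = 3072
  Digit '2' (value 2) x 8^2 = 128
  Digit '1' (value 1) x 8^1 = 8
  Digit '5' (value 5) x 8^0 = 5
Sum = 7309

7309


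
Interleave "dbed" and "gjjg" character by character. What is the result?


Interleaving "dbed" and "gjjg":
  Position 0: 'd' from first, 'g' from second => "dg"
  Position 1: 'b' from first, 'j' from second => "bj"
  Position 2: 'e' from first, 'j' from second => "ej"
  Position 3: 'd' from first, 'g' from second => "dg"
Result: dgbjejdg

dgbjejdg


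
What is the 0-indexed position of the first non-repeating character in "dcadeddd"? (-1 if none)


Input: dcadeddd
Character frequencies:
  'a': 1
  'c': 1
  'd': 5
  'e': 1
Scanning left to right for freq == 1:
  Position 0 ('d'): freq=5, skip
  Position 1 ('c'): unique! => answer = 1

1


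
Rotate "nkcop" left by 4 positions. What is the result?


Input: "nkcop", rotate left by 4
First 4 characters: "nkco"
Remaining characters: "p"
Concatenate remaining + first: "p" + "nkco" = "pnkco"

pnkco


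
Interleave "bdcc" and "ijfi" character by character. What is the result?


Interleaving "bdcc" and "ijfi":
  Position 0: 'b' from first, 'i' from second => "bi"
  Position 1: 'd' from first, 'j' from second => "dj"
  Position 2: 'c' from first, 'f' from second => "cf"
  Position 3: 'c' from first, 'i' from second => "ci"
Result: bidjcfci

bidjcfci


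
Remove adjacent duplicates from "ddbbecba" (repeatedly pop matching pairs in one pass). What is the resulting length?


Input: ddbbecba
Stack-based adjacent duplicate removal:
  Read 'd': push. Stack: d
  Read 'd': matches stack top 'd' => pop. Stack: (empty)
  Read 'b': push. Stack: b
  Read 'b': matches stack top 'b' => pop. Stack: (empty)
  Read 'e': push. Stack: e
  Read 'c': push. Stack: ec
  Read 'b': push. Stack: ecb
  Read 'a': push. Stack: ecba
Final stack: "ecba" (length 4)

4


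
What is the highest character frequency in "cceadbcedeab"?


Input: cceadbcedeab
Character counts:
  'a': 2
  'b': 2
  'c': 3
  'd': 2
  'e': 3
Maximum frequency: 3

3


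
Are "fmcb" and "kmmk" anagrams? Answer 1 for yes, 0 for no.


Strings: "fmcb", "kmmk"
Sorted first:  bcfm
Sorted second: kkmm
Differ at position 0: 'b' vs 'k' => not anagrams

0


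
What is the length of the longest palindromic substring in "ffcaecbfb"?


Input: "ffcaecbfb"
Checking substrings for palindromes:
  [6:9] "bfb" (len 3) => palindrome
  [0:2] "ff" (len 2) => palindrome
Longest palindromic substring: "bfb" with length 3

3


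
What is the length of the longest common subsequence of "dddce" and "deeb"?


LCS of "dddce" and "deeb"
DP table:
           d    e    e    b
      0    0    0    0    0
  d   0    1    1    1    1
  d   0    1    1    1    1
  d   0    1    1    1    1
  c   0    1    1    1    1
  e   0    1    2    2    2
LCS length = dp[5][4] = 2

2


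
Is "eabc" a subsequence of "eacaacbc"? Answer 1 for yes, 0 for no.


Check if "eabc" is a subsequence of "eacaacbc"
Greedy scan:
  Position 0 ('e'): matches sub[0] = 'e'
  Position 1 ('a'): matches sub[1] = 'a'
  Position 2 ('c'): no match needed
  Position 3 ('a'): no match needed
  Position 4 ('a'): no match needed
  Position 5 ('c'): no match needed
  Position 6 ('b'): matches sub[2] = 'b'
  Position 7 ('c'): matches sub[3] = 'c'
All 4 characters matched => is a subsequence

1


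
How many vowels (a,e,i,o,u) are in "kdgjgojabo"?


Input: kdgjgojabo
Checking each character:
  'k' at position 0: consonant
  'd' at position 1: consonant
  'g' at position 2: consonant
  'j' at position 3: consonant
  'g' at position 4: consonant
  'o' at position 5: vowel (running total: 1)
  'j' at position 6: consonant
  'a' at position 7: vowel (running total: 2)
  'b' at position 8: consonant
  'o' at position 9: vowel (running total: 3)
Total vowels: 3

3


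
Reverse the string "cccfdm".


Input: cccfdm
Reading characters right to left:
  Position 5: 'm'
  Position 4: 'd'
  Position 3: 'f'
  Position 2: 'c'
  Position 1: 'c'
  Position 0: 'c'
Reversed: mdfccc

mdfccc


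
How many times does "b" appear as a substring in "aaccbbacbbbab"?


Searching for "b" in "aaccbbacbbbab"
Scanning each position:
  Position 0: "a" => no
  Position 1: "a" => no
  Position 2: "c" => no
  Position 3: "c" => no
  Position 4: "b" => MATCH
  Position 5: "b" => MATCH
  Position 6: "a" => no
  Position 7: "c" => no
  Position 8: "b" => MATCH
  Position 9: "b" => MATCH
  Position 10: "b" => MATCH
  Position 11: "a" => no
  Position 12: "b" => MATCH
Total occurrences: 6

6


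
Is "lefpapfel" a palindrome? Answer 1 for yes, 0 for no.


Input: lefpapfel
Reversed: lefpapfel
  Compare pos 0 ('l') with pos 8 ('l'): match
  Compare pos 1 ('e') with pos 7 ('e'): match
  Compare pos 2 ('f') with pos 6 ('f'): match
  Compare pos 3 ('p') with pos 5 ('p'): match
Result: palindrome

1


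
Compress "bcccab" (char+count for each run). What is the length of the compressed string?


Input: bcccab
Runs:
  'b' x 1 => "b1"
  'c' x 3 => "c3"
  'a' x 1 => "a1"
  'b' x 1 => "b1"
Compressed: "b1c3a1b1"
Compressed length: 8

8


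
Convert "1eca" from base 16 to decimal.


Input: "1eca" in base 16
Positional expansion:
  Digit '1' (value 1) x 16^3 = 4096
  Digit 'e' (value 14) x 16^2 = 3584
  Digit 'c' (value 12) x 16^1 = 192
  Digit 'a' (value 10) x 16^0 = 10
Sum = 7882

7882


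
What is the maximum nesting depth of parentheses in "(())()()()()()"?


Input: "(())()()()()()"
Tracking depth:
  Position 0 '(': depth becomes 1
  Position 1 '(': depth becomes 2
  Position 2 ')': depth becomes 1
  Position 3 ')': depth becomes 0
  Position 4 '(': depth becomes 1
  Position 5 ')': depth becomes 0
  Position 6 '(': depth becomes 1
  Position 7 ')': depth becomes 0
  Position 8 '(': depth becomes 1
  Position 9 ')': depth becomes 0
  Position 10 '(': depth becomes 1
  Position 11 ')': depth becomes 0
  Position 12 '(': depth becomes 1
  Position 13 ')': depth becomes 0
Maximum depth reached: 2

2


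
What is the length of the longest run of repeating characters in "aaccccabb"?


Input: "aaccccabb"
Scanning for longest run:
  Position 1 ('a'): continues run of 'a', length=2
  Position 2 ('c'): new char, reset run to 1
  Position 3 ('c'): continues run of 'c', length=2
  Position 4 ('c'): continues run of 'c', length=3
  Position 5 ('c'): continues run of 'c', length=4
  Position 6 ('a'): new char, reset run to 1
  Position 7 ('b'): new char, reset run to 1
  Position 8 ('b'): continues run of 'b', length=2
Longest run: 'c' with length 4

4


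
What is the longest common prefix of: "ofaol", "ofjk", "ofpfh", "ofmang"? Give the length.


Words: ofaol, ofjk, ofpfh, ofmang
  Position 0: all 'o' => match
  Position 1: all 'f' => match
  Position 2: ('a', 'j', 'p', 'm') => mismatch, stop
LCP = "of" (length 2)

2


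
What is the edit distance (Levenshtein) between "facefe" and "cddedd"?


Computing edit distance: "facefe" -> "cddedd"
DP table:
           c    d    d    e    d    d
      0    1    2    3    4    5    6
  f   1    1    2    3    4    5    6
  a   2    2    2    3    4    5    6
  c   3    2    3    3    4    5    6
  e   4    3    3    4    3    4    5
  f   5    4    4    4    4    4    5
  e   6    5    5    5    4    5    5
Edit distance = dp[6][6] = 5

5


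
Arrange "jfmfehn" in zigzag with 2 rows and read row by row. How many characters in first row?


Zigzag "jfmfehn" into 2 rows:
Placing characters:
  'j' => row 0
  'f' => row 1
  'm' => row 0
  'f' => row 1
  'e' => row 0
  'h' => row 1
  'n' => row 0
Rows:
  Row 0: "jmen"
  Row 1: "ffh"
First row length: 4

4


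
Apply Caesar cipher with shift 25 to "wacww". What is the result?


Caesar cipher: shift "wacww" by 25
  'w' (pos 22) + 25 = pos 21 = 'v'
  'a' (pos 0) + 25 = pos 25 = 'z'
  'c' (pos 2) + 25 = pos 1 = 'b'
  'w' (pos 22) + 25 = pos 21 = 'v'
  'w' (pos 22) + 25 = pos 21 = 'v'
Result: vzbvv

vzbvv


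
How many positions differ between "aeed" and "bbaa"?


Comparing "aeed" and "bbaa" position by position:
  Position 0: 'a' vs 'b' => DIFFER
  Position 1: 'e' vs 'b' => DIFFER
  Position 2: 'e' vs 'a' => DIFFER
  Position 3: 'd' vs 'a' => DIFFER
Positions that differ: 4

4
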